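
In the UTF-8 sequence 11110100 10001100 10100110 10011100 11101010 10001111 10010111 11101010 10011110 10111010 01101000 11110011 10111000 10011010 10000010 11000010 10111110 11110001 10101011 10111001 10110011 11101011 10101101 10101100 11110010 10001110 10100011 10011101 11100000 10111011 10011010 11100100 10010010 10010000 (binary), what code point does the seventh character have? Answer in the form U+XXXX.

U+6BE73

Offset 0: leading byte 0xF4 = 11110100 → 4-byte char #1 = F4 8C A6 9C.
Offset 4: leading byte 0xEA = 11101010 → 3-byte char #2 = EA 8F 97.
Offset 7: leading byte 0xEA = 11101010 → 3-byte char #3 = EA 9E BA.
Offset 10: leading byte 0x68 = 01101000 → 1-byte char #4 = 68.
Offset 11: leading byte 0xF3 = 11110011 → 4-byte char #5 = F3 B8 9A 82.
Offset 15: leading byte 0xC2 = 11000010 → 2-byte char #6 = C2 BE.
Offset 17: leading byte 0xF1 = 11110001 → 4-byte char #7 = F1 AB B9 B3.
Leading byte 0xF1 = 11110001 matches 11110xxx → 4-byte sequence.
Byte 1: 0xF1 = 11110001, payload 001 (3 bits).
Byte 2: 0xAB = 10101011 (10xxxxxx ✓), payload 101011.
Byte 3: 0xB9 = 10111001 (10xxxxxx ✓), payload 111001.
Byte 4: 0xB3 = 10110011 (10xxxxxx ✓), payload 110011.
Concatenate: 001101011111001110011 = 0x6BE73 (21 bits → U+6BE73).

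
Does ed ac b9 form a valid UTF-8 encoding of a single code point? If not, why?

invalid (encodes a surrogate (U+D800–U+DFFF))

Structurally a 3-byte sequence; payload = 0xDB39.
But 0xDB39 is in U+D800–U+DFFF, the surrogate range. Surrogates are not Unicode scalar values and are forbidden in UTF-8.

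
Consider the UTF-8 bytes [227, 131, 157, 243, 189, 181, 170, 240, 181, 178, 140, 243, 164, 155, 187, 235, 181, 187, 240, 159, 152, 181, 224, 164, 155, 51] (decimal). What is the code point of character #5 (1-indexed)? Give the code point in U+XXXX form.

U+BD7B

Offset 0: leading byte 0xE3 = 11100011 → 3-byte char #1 = E3 83 9D.
Offset 3: leading byte 0xF3 = 11110011 → 4-byte char #2 = F3 BD B5 AA.
Offset 7: leading byte 0xF0 = 11110000 → 4-byte char #3 = F0 B5 B2 8C.
Offset 11: leading byte 0xF3 = 11110011 → 4-byte char #4 = F3 A4 9B BB.
Offset 15: leading byte 0xEB = 11101011 → 3-byte char #5 = EB B5 BB.
Leading byte 0xEB = 11101011 matches 1110xxxx → 3-byte sequence.
Byte 1: 0xEB = 11101011, payload 1011 (4 bits).
Byte 2: 0xB5 = 10110101 (10xxxxxx ✓), payload 110101.
Byte 3: 0xBB = 10111011 (10xxxxxx ✓), payload 111011.
Concatenate: 1011110101111011 = 0xBD7B (16 bits → U+BD7B).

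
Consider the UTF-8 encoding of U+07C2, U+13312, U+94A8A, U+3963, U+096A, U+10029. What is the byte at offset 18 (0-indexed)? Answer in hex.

U+07C2 → 2-byte form DF 82 at offsets 0–1.
U+13312 → 4-byte form F0 93 8C 92 at offsets 2–5.
U+94A8A → 4-byte form F2 94 AA 8A at offsets 6–9.
U+3963 → 3-byte form E3 A5 A3 at offsets 10–12.
U+096A → 3-byte form E0 A5 AA at offsets 13–15.
U+10029 → 4-byte form F0 90 80 A9 at offsets 16–19.
Offset 18 falls in char 6's range; it's byte 3 of F0 90 80 A9 = 0x80.

0x80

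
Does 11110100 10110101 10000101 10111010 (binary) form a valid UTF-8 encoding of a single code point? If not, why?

invalid (encodes a value above U+10FFFF)

Leading byte 0xF4 = 11110100 → 4-byte form.
Payload = 0x13517A, which exceeds U+10FFFF, the maximum Unicode code point. (Leading bytes F5–FF, or F4 followed by ≥ 0x90, are invalid.)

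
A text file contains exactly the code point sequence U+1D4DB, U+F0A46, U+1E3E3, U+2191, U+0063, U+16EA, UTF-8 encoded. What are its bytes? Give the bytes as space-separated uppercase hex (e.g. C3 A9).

U+1D4DB: 4-byte form → F0 9D 93 9B.
U+F0A46: 4-byte form → F3 B0 A9 86.
U+1E3E3: 4-byte form → F0 9E 8F A3.
U+2191: 3-byte form → E2 86 91.
U+0063: 1-byte form → 63.
U+16EA: 3-byte form → E1 9B AA.
Concatenated (19 bytes): F0 9D 93 9B F3 B0 A9 86 F0 9E 8F A3 E2 86 91 63 E1 9B AA.

F0 9D 93 9B F3 B0 A9 86 F0 9E 8F A3 E2 86 91 63 E1 9B AA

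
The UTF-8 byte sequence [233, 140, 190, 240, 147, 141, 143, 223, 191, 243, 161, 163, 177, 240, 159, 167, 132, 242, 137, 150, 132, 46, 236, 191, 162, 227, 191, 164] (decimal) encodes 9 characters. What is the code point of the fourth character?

Offset 0: leading byte 0xE9 = 11101001 → 3-byte char #1 = E9 8C BE.
Offset 3: leading byte 0xF0 = 11110000 → 4-byte char #2 = F0 93 8D 8F.
Offset 7: leading byte 0xDF = 11011111 → 2-byte char #3 = DF BF.
Offset 9: leading byte 0xF3 = 11110011 → 4-byte char #4 = F3 A1 A3 B1.
Leading byte 0xF3 = 11110011 matches 11110xxx → 4-byte sequence.
Byte 1: 0xF3 = 11110011, payload 011 (3 bits).
Byte 2: 0xA1 = 10100001 (10xxxxxx ✓), payload 100001.
Byte 3: 0xA3 = 10100011 (10xxxxxx ✓), payload 100011.
Byte 4: 0xB1 = 10110001 (10xxxxxx ✓), payload 110001.
Concatenate: 011100001100011110001 = 0xE18F1 (21 bits → U+E18F1).

U+E18F1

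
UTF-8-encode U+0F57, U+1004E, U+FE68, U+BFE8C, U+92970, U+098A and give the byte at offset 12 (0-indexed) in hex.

0xBA

U+0F57 → 3-byte form E0 BD 97 at offsets 0–2.
U+1004E → 4-byte form F0 90 81 8E at offsets 3–6.
U+FE68 → 3-byte form EF B9 A8 at offsets 7–9.
U+BFE8C → 4-byte form F2 BF BA 8C at offsets 10–13.
Offset 12 falls in char 4's range; it's byte 3 of F2 BF BA 8C = 0xBA.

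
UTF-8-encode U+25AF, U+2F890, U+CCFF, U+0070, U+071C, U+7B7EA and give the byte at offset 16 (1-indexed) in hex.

1-indexed offset 16 is 0-indexed offset 15.
U+25AF → 3-byte form E2 96 AF at offsets 0–2.
U+2F890 → 4-byte form F0 AF A2 90 at offsets 3–6.
U+CCFF → 3-byte form EC B3 BF at offsets 7–9.
U+0070 → 1-byte form 70 at offsets 10–10.
U+071C → 2-byte form DC 9C at offsets 11–12.
U+7B7EA → 4-byte form F1 BB 9F AA at offsets 13–16.
Offset 15 falls in char 6's range; it's byte 3 of F1 BB 9F AA = 0x9F.

0x9F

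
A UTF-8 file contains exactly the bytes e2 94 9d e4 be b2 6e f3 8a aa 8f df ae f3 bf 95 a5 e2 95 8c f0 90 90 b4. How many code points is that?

8

Byte at offset 0: 0xE2 = 11100010 → 3-byte char (#1). Advance 3.
Byte at offset 3: 0xE4 = 11100100 → 3-byte char (#2). Advance 3.
Byte at offset 6: 0x6E = 01101110 → 1-byte char (#3). Advance 1.
Byte at offset 7: 0xF3 = 11110011 → 4-byte char (#4). Advance 4.
Byte at offset 11: 0xDF = 11011111 → 2-byte char (#5). Advance 2.
Byte at offset 13: 0xF3 = 11110011 → 4-byte char (#6). Advance 4.
Byte at offset 17: 0xE2 = 11100010 → 3-byte char (#7). Advance 3.
Byte at offset 20: 0xF0 = 11110000 → 4-byte char (#8). Advance 4.
Reached end at offset 24 after 8 code points.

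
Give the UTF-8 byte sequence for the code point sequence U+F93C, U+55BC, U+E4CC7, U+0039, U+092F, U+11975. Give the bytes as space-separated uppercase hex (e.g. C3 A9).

U+F93C: 3-byte form → EF A4 BC.
U+55BC: 3-byte form → E5 96 BC.
U+E4CC7: 4-byte form → F3 A4 B3 87.
U+0039: 1-byte form → 39.
U+092F: 3-byte form → E0 A4 AF.
U+11975: 4-byte form → F0 91 A5 B5.
Concatenated (18 bytes): EF A4 BC E5 96 BC F3 A4 B3 87 39 E0 A4 AF F0 91 A5 B5.

EF A4 BC E5 96 BC F3 A4 B3 87 39 E0 A4 AF F0 91 A5 B5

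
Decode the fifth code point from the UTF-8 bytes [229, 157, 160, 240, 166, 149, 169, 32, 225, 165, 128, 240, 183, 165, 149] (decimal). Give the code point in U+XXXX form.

Offset 0: leading byte 0xE5 = 11100101 → 3-byte char #1 = E5 9D A0.
Offset 3: leading byte 0xF0 = 11110000 → 4-byte char #2 = F0 A6 95 A9.
Offset 7: leading byte 0x20 = 00100000 → 1-byte char #3 = 20.
Offset 8: leading byte 0xE1 = 11100001 → 3-byte char #4 = E1 A5 80.
Offset 11: leading byte 0xF0 = 11110000 → 4-byte char #5 = F0 B7 A5 95.
Leading byte 0xF0 = 11110000 matches 11110xxx → 4-byte sequence.
Byte 1: 0xF0 = 11110000, payload 000 (3 bits).
Byte 2: 0xB7 = 10110111 (10xxxxxx ✓), payload 110111.
Byte 3: 0xA5 = 10100101 (10xxxxxx ✓), payload 100101.
Byte 4: 0x95 = 10010101 (10xxxxxx ✓), payload 010101.
Concatenate: 000110111100101010101 = 0x37955 (21 bits → U+37955).

U+37955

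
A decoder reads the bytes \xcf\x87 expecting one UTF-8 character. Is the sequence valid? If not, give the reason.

Leading byte 0xCF = 11001111 → 2-byte form.
Continuation bytes 0x87=10000111 all match 10xxxxxx.
Decoded value 0x3C7 is ≥ 0x80 (shortest form) and not a surrogate.

valid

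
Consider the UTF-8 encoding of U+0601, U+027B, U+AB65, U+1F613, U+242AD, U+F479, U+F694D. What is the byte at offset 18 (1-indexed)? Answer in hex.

1-indexed offset 18 is 0-indexed offset 17.
U+0601 → 2-byte form D8 81 at offsets 0–1.
U+027B → 2-byte form C9 BB at offsets 2–3.
U+AB65 → 3-byte form EA AD A5 at offsets 4–6.
U+1F613 → 4-byte form F0 9F 98 93 at offsets 7–10.
U+242AD → 4-byte form F0 A4 8A AD at offsets 11–14.
U+F479 → 3-byte form EF 91 B9 at offsets 15–17.
Offset 17 falls in char 6's range; it's byte 3 of EF 91 B9 = 0xB9.

0xB9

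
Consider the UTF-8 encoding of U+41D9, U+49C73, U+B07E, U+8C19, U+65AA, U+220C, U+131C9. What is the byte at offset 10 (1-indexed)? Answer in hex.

1-indexed offset 10 is 0-indexed offset 9.
U+41D9 → 3-byte form E4 87 99 at offsets 0–2.
U+49C73 → 4-byte form F1 89 B1 B3 at offsets 3–6.
U+B07E → 3-byte form EB 81 BE at offsets 7–9.
Offset 9 falls in char 3's range; it's byte 3 of EB 81 BE = 0xBE.

0xBE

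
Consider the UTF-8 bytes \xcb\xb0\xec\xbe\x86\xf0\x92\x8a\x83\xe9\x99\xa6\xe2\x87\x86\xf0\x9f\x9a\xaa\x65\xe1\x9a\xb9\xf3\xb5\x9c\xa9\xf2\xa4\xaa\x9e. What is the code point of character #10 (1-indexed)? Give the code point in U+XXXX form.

U+A4A9E

Offset 0: leading byte 0xCB = 11001011 → 2-byte char #1 = CB B0.
Offset 2: leading byte 0xEC = 11101100 → 3-byte char #2 = EC BE 86.
Offset 5: leading byte 0xF0 = 11110000 → 4-byte char #3 = F0 92 8A 83.
Offset 9: leading byte 0xE9 = 11101001 → 3-byte char #4 = E9 99 A6.
Offset 12: leading byte 0xE2 = 11100010 → 3-byte char #5 = E2 87 86.
Offset 15: leading byte 0xF0 = 11110000 → 4-byte char #6 = F0 9F 9A AA.
Offset 19: leading byte 0x65 = 01100101 → 1-byte char #7 = 65.
Offset 20: leading byte 0xE1 = 11100001 → 3-byte char #8 = E1 9A B9.
Offset 23: leading byte 0xF3 = 11110011 → 4-byte char #9 = F3 B5 9C A9.
Offset 27: leading byte 0xF2 = 11110010 → 4-byte char #10 = F2 A4 AA 9E.
Leading byte 0xF2 = 11110010 matches 11110xxx → 4-byte sequence.
Byte 1: 0xF2 = 11110010, payload 010 (3 bits).
Byte 2: 0xA4 = 10100100 (10xxxxxx ✓), payload 100100.
Byte 3: 0xAA = 10101010 (10xxxxxx ✓), payload 101010.
Byte 4: 0x9E = 10011110 (10xxxxxx ✓), payload 011110.
Concatenate: 010100100101010011110 = 0xA4A9E (21 bits → U+A4A9E).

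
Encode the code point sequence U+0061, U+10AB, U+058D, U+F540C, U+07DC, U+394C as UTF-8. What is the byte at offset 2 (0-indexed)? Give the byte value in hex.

0x82

U+0061 → 1-byte form 61 at offsets 0–0.
U+10AB → 3-byte form E1 82 AB at offsets 1–3.
Offset 2 falls in char 2's range; it's byte 2 of E1 82 AB = 0x82.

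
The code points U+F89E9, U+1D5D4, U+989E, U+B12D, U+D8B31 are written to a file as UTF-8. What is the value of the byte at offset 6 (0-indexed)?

0x97

U+F89E9 → 4-byte form F3 B8 A7 A9 at offsets 0–3.
U+1D5D4 → 4-byte form F0 9D 97 94 at offsets 4–7.
Offset 6 falls in char 2's range; it's byte 3 of F0 9D 97 94 = 0x97.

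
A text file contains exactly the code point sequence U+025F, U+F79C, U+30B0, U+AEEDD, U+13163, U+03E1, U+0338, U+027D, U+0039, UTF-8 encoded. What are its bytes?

C9 9F EF 9E 9C E3 82 B0 F2 AE BB 9D F0 93 85 A3 CF A1 CC B8 C9 BD 39

U+025F: 2-byte form → C9 9F.
U+F79C: 3-byte form → EF 9E 9C.
U+30B0: 3-byte form → E3 82 B0.
U+AEEDD: 4-byte form → F2 AE BB 9D.
U+13163: 4-byte form → F0 93 85 A3.
U+03E1: 2-byte form → CF A1.
U+0338: 2-byte form → CC B8.
U+027D: 2-byte form → C9 BD.
U+0039: 1-byte form → 39.
Concatenated (23 bytes): C9 9F EF 9E 9C E3 82 B0 F2 AE BB 9D F0 93 85 A3 CF A1 CC B8 C9 BD 39.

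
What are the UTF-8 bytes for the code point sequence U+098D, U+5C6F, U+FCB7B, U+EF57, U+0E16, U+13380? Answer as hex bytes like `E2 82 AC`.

E0 A6 8D E5 B1 AF F3 BC AD BB EE BD 97 E0 B8 96 F0 93 8E 80

U+098D: 3-byte form → E0 A6 8D.
U+5C6F: 3-byte form → E5 B1 AF.
U+FCB7B: 4-byte form → F3 BC AD BB.
U+EF57: 3-byte form → EE BD 97.
U+0E16: 3-byte form → E0 B8 96.
U+13380: 4-byte form → F0 93 8E 80.
Concatenated (20 bytes): E0 A6 8D E5 B1 AF F3 BC AD BB EE BD 97 E0 B8 96 F0 93 8E 80.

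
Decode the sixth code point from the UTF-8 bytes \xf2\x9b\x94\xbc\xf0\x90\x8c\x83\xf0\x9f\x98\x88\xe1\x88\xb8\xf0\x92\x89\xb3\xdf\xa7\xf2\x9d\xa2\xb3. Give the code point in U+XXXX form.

Offset 0: leading byte 0xF2 = 11110010 → 4-byte char #1 = F2 9B 94 BC.
Offset 4: leading byte 0xF0 = 11110000 → 4-byte char #2 = F0 90 8C 83.
Offset 8: leading byte 0xF0 = 11110000 → 4-byte char #3 = F0 9F 98 88.
Offset 12: leading byte 0xE1 = 11100001 → 3-byte char #4 = E1 88 B8.
Offset 15: leading byte 0xF0 = 11110000 → 4-byte char #5 = F0 92 89 B3.
Offset 19: leading byte 0xDF = 11011111 → 2-byte char #6 = DF A7.
Leading byte 0xDF = 11011111 matches 110xxxxx → 2-byte sequence.
Byte 1: 0xDF = 11011111, payload 11111 (5 bits).
Byte 2: 0xA7 = 10100111 (10xxxxxx ✓), payload 100111.
Concatenate: 11111100111 = 0x7E7 (11 bits → U+07E7).

U+07E7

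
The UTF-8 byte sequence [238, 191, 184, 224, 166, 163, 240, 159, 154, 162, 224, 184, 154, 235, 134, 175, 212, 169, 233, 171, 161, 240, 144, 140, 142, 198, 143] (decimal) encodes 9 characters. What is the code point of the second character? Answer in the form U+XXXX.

Offset 0: leading byte 0xEE = 11101110 → 3-byte char #1 = EE BF B8.
Offset 3: leading byte 0xE0 = 11100000 → 3-byte char #2 = E0 A6 A3.
Leading byte 0xE0 = 11100000 matches 1110xxxx → 3-byte sequence.
Byte 1: 0xE0 = 11100000, payload 0000 (4 bits).
Byte 2: 0xA6 = 10100110 (10xxxxxx ✓), payload 100110.
Byte 3: 0xA3 = 10100011 (10xxxxxx ✓), payload 100011.
Concatenate: 0000100110100011 = 0x9A3 (16 bits → U+09A3).

U+09A3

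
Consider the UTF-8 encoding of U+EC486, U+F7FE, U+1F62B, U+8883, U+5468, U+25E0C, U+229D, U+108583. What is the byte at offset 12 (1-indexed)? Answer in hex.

0xE8

1-indexed offset 12 is 0-indexed offset 11.
U+EC486 → 4-byte form F3 AC 92 86 at offsets 0–3.
U+F7FE → 3-byte form EF 9F BE at offsets 4–6.
U+1F62B → 4-byte form F0 9F 98 AB at offsets 7–10.
U+8883 → 3-byte form E8 A2 83 at offsets 11–13.
Offset 11 falls in char 4's range; it's byte 1 of E8 A2 83 = 0xE8.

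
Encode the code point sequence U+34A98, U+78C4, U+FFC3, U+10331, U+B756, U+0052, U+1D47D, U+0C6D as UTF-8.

F0 B4 AA 98 E7 A3 84 EF BF 83 F0 90 8C B1 EB 9D 96 52 F0 9D 91 BD E0 B1 AD

U+34A98: 4-byte form → F0 B4 AA 98.
U+78C4: 3-byte form → E7 A3 84.
U+FFC3: 3-byte form → EF BF 83.
U+10331: 4-byte form → F0 90 8C B1.
U+B756: 3-byte form → EB 9D 96.
U+0052: 1-byte form → 52.
U+1D47D: 4-byte form → F0 9D 91 BD.
U+0C6D: 3-byte form → E0 B1 AD.
Concatenated (25 bytes): F0 B4 AA 98 E7 A3 84 EF BF 83 F0 90 8C B1 EB 9D 96 52 F0 9D 91 BD E0 B1 AD.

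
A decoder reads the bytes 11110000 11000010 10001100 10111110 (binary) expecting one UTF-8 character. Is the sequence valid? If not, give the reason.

invalid (non-continuation byte where continuation expected)

Leading byte 0xF0 = 11110000 → 4-byte form.
Byte 2 is 0xC2 = 11000010, which is not 10xxxxxx — expected a continuation byte.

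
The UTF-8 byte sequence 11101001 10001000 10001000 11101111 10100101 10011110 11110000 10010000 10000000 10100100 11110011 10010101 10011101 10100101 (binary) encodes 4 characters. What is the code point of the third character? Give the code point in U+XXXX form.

Offset 0: leading byte 0xE9 = 11101001 → 3-byte char #1 = E9 88 88.
Offset 3: leading byte 0xEF = 11101111 → 3-byte char #2 = EF A5 9E.
Offset 6: leading byte 0xF0 = 11110000 → 4-byte char #3 = F0 90 80 A4.
Leading byte 0xF0 = 11110000 matches 11110xxx → 4-byte sequence.
Byte 1: 0xF0 = 11110000, payload 000 (3 bits).
Byte 2: 0x90 = 10010000 (10xxxxxx ✓), payload 010000.
Byte 3: 0x80 = 10000000 (10xxxxxx ✓), payload 000000.
Byte 4: 0xA4 = 10100100 (10xxxxxx ✓), payload 100100.
Concatenate: 000010000000000100100 = 0x10024 (21 bits → U+10024).

U+10024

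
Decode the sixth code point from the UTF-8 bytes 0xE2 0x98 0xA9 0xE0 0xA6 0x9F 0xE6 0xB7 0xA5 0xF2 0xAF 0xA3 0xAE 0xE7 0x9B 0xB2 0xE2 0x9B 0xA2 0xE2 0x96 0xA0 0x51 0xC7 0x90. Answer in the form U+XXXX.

Offset 0: leading byte 0xE2 = 11100010 → 3-byte char #1 = E2 98 A9.
Offset 3: leading byte 0xE0 = 11100000 → 3-byte char #2 = E0 A6 9F.
Offset 6: leading byte 0xE6 = 11100110 → 3-byte char #3 = E6 B7 A5.
Offset 9: leading byte 0xF2 = 11110010 → 4-byte char #4 = F2 AF A3 AE.
Offset 13: leading byte 0xE7 = 11100111 → 3-byte char #5 = E7 9B B2.
Offset 16: leading byte 0xE2 = 11100010 → 3-byte char #6 = E2 9B A2.
Leading byte 0xE2 = 11100010 matches 1110xxxx → 3-byte sequence.
Byte 1: 0xE2 = 11100010, payload 0010 (4 bits).
Byte 2: 0x9B = 10011011 (10xxxxxx ✓), payload 011011.
Byte 3: 0xA2 = 10100010 (10xxxxxx ✓), payload 100010.
Concatenate: 0010011011100010 = 0x26E2 (16 bits → U+26E2).

U+26E2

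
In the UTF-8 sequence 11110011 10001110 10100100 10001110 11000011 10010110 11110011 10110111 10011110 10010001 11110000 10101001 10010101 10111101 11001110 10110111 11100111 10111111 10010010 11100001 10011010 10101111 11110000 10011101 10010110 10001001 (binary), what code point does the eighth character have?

U+1D589

Offset 0: leading byte 0xF3 = 11110011 → 4-byte char #1 = F3 8E A4 8E.
Offset 4: leading byte 0xC3 = 11000011 → 2-byte char #2 = C3 96.
Offset 6: leading byte 0xF3 = 11110011 → 4-byte char #3 = F3 B7 9E 91.
Offset 10: leading byte 0xF0 = 11110000 → 4-byte char #4 = F0 A9 95 BD.
Offset 14: leading byte 0xCE = 11001110 → 2-byte char #5 = CE B7.
Offset 16: leading byte 0xE7 = 11100111 → 3-byte char #6 = E7 BF 92.
Offset 19: leading byte 0xE1 = 11100001 → 3-byte char #7 = E1 9A AF.
Offset 22: leading byte 0xF0 = 11110000 → 4-byte char #8 = F0 9D 96 89.
Leading byte 0xF0 = 11110000 matches 11110xxx → 4-byte sequence.
Byte 1: 0xF0 = 11110000, payload 000 (3 bits).
Byte 2: 0x9D = 10011101 (10xxxxxx ✓), payload 011101.
Byte 3: 0x96 = 10010110 (10xxxxxx ✓), payload 010110.
Byte 4: 0x89 = 10001001 (10xxxxxx ✓), payload 001001.
Concatenate: 000011101010110001001 = 0x1D589 (21 bits → U+1D589).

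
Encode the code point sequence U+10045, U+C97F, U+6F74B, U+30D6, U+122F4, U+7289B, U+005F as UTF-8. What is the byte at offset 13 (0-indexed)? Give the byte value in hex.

0x96

U+10045 → 4-byte form F0 90 81 85 at offsets 0–3.
U+C97F → 3-byte form EC A5 BF at offsets 4–6.
U+6F74B → 4-byte form F1 AF 9D 8B at offsets 7–10.
U+30D6 → 3-byte form E3 83 96 at offsets 11–13.
Offset 13 falls in char 4's range; it's byte 3 of E3 83 96 = 0x96.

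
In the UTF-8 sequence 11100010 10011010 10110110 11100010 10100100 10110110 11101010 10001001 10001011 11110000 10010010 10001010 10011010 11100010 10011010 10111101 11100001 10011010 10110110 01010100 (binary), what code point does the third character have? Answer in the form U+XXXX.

Offset 0: leading byte 0xE2 = 11100010 → 3-byte char #1 = E2 9A B6.
Offset 3: leading byte 0xE2 = 11100010 → 3-byte char #2 = E2 A4 B6.
Offset 6: leading byte 0xEA = 11101010 → 3-byte char #3 = EA 89 8B.
Leading byte 0xEA = 11101010 matches 1110xxxx → 3-byte sequence.
Byte 1: 0xEA = 11101010, payload 1010 (4 bits).
Byte 2: 0x89 = 10001001 (10xxxxxx ✓), payload 001001.
Byte 3: 0x8B = 10001011 (10xxxxxx ✓), payload 001011.
Concatenate: 1010001001001011 = 0xA24B (16 bits → U+A24B).

U+A24B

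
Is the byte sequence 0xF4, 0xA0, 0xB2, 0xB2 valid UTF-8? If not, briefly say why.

Leading byte 0xF4 = 11110100 → 4-byte form.
Payload = 0x120CB2, which exceeds U+10FFFF, the maximum Unicode code point. (Leading bytes F5–FF, or F4 followed by ≥ 0x90, are invalid.)

invalid (encodes a value above U+10FFFF)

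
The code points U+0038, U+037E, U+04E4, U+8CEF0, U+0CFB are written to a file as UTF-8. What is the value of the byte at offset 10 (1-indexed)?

1-indexed offset 10 is 0-indexed offset 9.
U+0038 → 1-byte form 38 at offsets 0–0.
U+037E → 2-byte form CD BE at offsets 1–2.
U+04E4 → 2-byte form D3 A4 at offsets 3–4.
U+8CEF0 → 4-byte form F2 8C BB B0 at offsets 5–8.
U+0CFB → 3-byte form E0 B3 BB at offsets 9–11.
Offset 9 falls in char 5's range; it's byte 1 of E0 B3 BB = 0xE0.

0xE0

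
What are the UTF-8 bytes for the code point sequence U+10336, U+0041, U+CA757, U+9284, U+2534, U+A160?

U+10336: 4-byte form → F0 90 8C B6.
U+0041: 1-byte form → 41.
U+CA757: 4-byte form → F3 8A 9D 97.
U+9284: 3-byte form → E9 8A 84.
U+2534: 3-byte form → E2 94 B4.
U+A160: 3-byte form → EA 85 A0.
Concatenated (18 bytes): F0 90 8C B6 41 F3 8A 9D 97 E9 8A 84 E2 94 B4 EA 85 A0.

F0 90 8C B6 41 F3 8A 9D 97 E9 8A 84 E2 94 B4 EA 85 A0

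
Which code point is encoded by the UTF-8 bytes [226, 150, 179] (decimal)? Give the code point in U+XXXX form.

Leading byte 0xE2 = 11100010 matches 1110xxxx → 3-byte sequence.
Byte 1: 0xE2 = 11100010, payload 0010 (4 bits).
Byte 2: 0x96 = 10010110 (10xxxxxx ✓), payload 010110.
Byte 3: 0xB3 = 10110011 (10xxxxxx ✓), payload 110011.
Concatenate: 0010010110110011 = 0x25B3 (16 bits → U+25B3).

U+25B3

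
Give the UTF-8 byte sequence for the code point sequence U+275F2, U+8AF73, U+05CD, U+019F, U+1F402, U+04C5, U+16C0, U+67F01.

U+275F2: 4-byte form → F0 A7 97 B2.
U+8AF73: 4-byte form → F2 8A BD B3.
U+05CD: 2-byte form → D7 8D.
U+019F: 2-byte form → C6 9F.
U+1F402: 4-byte form → F0 9F 90 82.
U+04C5: 2-byte form → D3 85.
U+16C0: 3-byte form → E1 9B 80.
U+67F01: 4-byte form → F1 A7 BC 81.
Concatenated (25 bytes): F0 A7 97 B2 F2 8A BD B3 D7 8D C6 9F F0 9F 90 82 D3 85 E1 9B 80 F1 A7 BC 81.

F0 A7 97 B2 F2 8A BD B3 D7 8D C6 9F F0 9F 90 82 D3 85 E1 9B 80 F1 A7 BC 81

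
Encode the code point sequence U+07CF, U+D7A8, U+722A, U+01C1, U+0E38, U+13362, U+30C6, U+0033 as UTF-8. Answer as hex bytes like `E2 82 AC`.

U+07CF: 2-byte form → DF 8F.
U+D7A8: 3-byte form → ED 9E A8.
U+722A: 3-byte form → E7 88 AA.
U+01C1: 2-byte form → C7 81.
U+0E38: 3-byte form → E0 B8 B8.
U+13362: 4-byte form → F0 93 8D A2.
U+30C6: 3-byte form → E3 83 86.
U+0033: 1-byte form → 33.
Concatenated (21 bytes): DF 8F ED 9E A8 E7 88 AA C7 81 E0 B8 B8 F0 93 8D A2 E3 83 86 33.

DF 8F ED 9E A8 E7 88 AA C7 81 E0 B8 B8 F0 93 8D A2 E3 83 86 33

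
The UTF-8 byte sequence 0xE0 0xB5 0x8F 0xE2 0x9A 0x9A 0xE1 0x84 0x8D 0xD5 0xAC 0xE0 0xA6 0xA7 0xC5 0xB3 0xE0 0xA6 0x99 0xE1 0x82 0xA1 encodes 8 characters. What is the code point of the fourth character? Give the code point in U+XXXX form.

Offset 0: leading byte 0xE0 = 11100000 → 3-byte char #1 = E0 B5 8F.
Offset 3: leading byte 0xE2 = 11100010 → 3-byte char #2 = E2 9A 9A.
Offset 6: leading byte 0xE1 = 11100001 → 3-byte char #3 = E1 84 8D.
Offset 9: leading byte 0xD5 = 11010101 → 2-byte char #4 = D5 AC.
Leading byte 0xD5 = 11010101 matches 110xxxxx → 2-byte sequence.
Byte 1: 0xD5 = 11010101, payload 10101 (5 bits).
Byte 2: 0xAC = 10101100 (10xxxxxx ✓), payload 101100.
Concatenate: 10101101100 = 0x56C (11 bits → U+056C).

U+056C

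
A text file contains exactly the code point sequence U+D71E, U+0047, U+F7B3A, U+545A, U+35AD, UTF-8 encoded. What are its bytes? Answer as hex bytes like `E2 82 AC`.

ED 9C 9E 47 F3 B7 AC BA E5 91 9A E3 96 AD

U+D71E: 3-byte form → ED 9C 9E.
U+0047: 1-byte form → 47.
U+F7B3A: 4-byte form → F3 B7 AC BA.
U+545A: 3-byte form → E5 91 9A.
U+35AD: 3-byte form → E3 96 AD.
Concatenated (14 bytes): ED 9C 9E 47 F3 B7 AC BA E5 91 9A E3 96 AD.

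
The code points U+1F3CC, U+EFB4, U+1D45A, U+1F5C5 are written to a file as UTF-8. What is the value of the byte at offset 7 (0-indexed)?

U+1F3CC → 4-byte form F0 9F 8F 8C at offsets 0–3.
U+EFB4 → 3-byte form EE BE B4 at offsets 4–6.
U+1D45A → 4-byte form F0 9D 91 9A at offsets 7–10.
Offset 7 falls in char 3's range; it's byte 1 of F0 9D 91 9A = 0xF0.

0xF0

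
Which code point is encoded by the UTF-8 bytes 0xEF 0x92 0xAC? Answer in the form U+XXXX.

U+F4AC

Leading byte 0xEF = 11101111 matches 1110xxxx → 3-byte sequence.
Byte 1: 0xEF = 11101111, payload 1111 (4 bits).
Byte 2: 0x92 = 10010010 (10xxxxxx ✓), payload 010010.
Byte 3: 0xAC = 10101100 (10xxxxxx ✓), payload 101100.
Concatenate: 1111010010101100 = 0xF4AC (16 bits → U+F4AC).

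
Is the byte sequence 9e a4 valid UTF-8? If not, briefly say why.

invalid (continuation byte with no leading byte)

Byte 0x9E = 10011110 has the form 10xxxxxx — a continuation byte — but there is no preceding leading byte.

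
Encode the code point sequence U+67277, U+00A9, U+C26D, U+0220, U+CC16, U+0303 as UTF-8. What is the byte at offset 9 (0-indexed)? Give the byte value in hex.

0xC8

U+67277 → 4-byte form F1 A7 89 B7 at offsets 0–3.
U+00A9 → 2-byte form C2 A9 at offsets 4–5.
U+C26D → 3-byte form EC 89 AD at offsets 6–8.
U+0220 → 2-byte form C8 A0 at offsets 9–10.
Offset 9 falls in char 4's range; it's byte 1 of C8 A0 = 0xC8.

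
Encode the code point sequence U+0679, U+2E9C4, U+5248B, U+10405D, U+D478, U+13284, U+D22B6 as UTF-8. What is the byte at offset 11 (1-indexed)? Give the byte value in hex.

0xF4

1-indexed offset 11 is 0-indexed offset 10.
U+0679 → 2-byte form D9 B9 at offsets 0–1.
U+2E9C4 → 4-byte form F0 AE A7 84 at offsets 2–5.
U+5248B → 4-byte form F1 92 92 8B at offsets 6–9.
U+10405D → 4-byte form F4 84 81 9D at offsets 10–13.
Offset 10 falls in char 4's range; it's byte 1 of F4 84 81 9D = 0xF4.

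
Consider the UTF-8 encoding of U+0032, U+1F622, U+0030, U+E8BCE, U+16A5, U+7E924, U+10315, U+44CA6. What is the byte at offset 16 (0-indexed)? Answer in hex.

0xA4

U+0032 → 1-byte form 32 at offsets 0–0.
U+1F622 → 4-byte form F0 9F 98 A2 at offsets 1–4.
U+0030 → 1-byte form 30 at offsets 5–5.
U+E8BCE → 4-byte form F3 A8 AF 8E at offsets 6–9.
U+16A5 → 3-byte form E1 9A A5 at offsets 10–12.
U+7E924 → 4-byte form F1 BE A4 A4 at offsets 13–16.
Offset 16 falls in char 6's range; it's byte 4 of F1 BE A4 A4 = 0xA4.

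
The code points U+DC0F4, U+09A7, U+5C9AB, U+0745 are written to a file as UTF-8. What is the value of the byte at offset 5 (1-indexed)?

1-indexed offset 5 is 0-indexed offset 4.
U+DC0F4 → 4-byte form F3 9C 83 B4 at offsets 0–3.
U+09A7 → 3-byte form E0 A6 A7 at offsets 4–6.
Offset 4 falls in char 2's range; it's byte 1 of E0 A6 A7 = 0xE0.

0xE0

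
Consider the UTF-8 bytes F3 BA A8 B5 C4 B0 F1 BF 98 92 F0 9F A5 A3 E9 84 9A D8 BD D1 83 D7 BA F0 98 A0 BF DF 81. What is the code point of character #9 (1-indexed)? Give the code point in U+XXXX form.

U+1883F

Offset 0: leading byte 0xF3 = 11110011 → 4-byte char #1 = F3 BA A8 B5.
Offset 4: leading byte 0xC4 = 11000100 → 2-byte char #2 = C4 B0.
Offset 6: leading byte 0xF1 = 11110001 → 4-byte char #3 = F1 BF 98 92.
Offset 10: leading byte 0xF0 = 11110000 → 4-byte char #4 = F0 9F A5 A3.
Offset 14: leading byte 0xE9 = 11101001 → 3-byte char #5 = E9 84 9A.
Offset 17: leading byte 0xD8 = 11011000 → 2-byte char #6 = D8 BD.
Offset 19: leading byte 0xD1 = 11010001 → 2-byte char #7 = D1 83.
Offset 21: leading byte 0xD7 = 11010111 → 2-byte char #8 = D7 BA.
Offset 23: leading byte 0xF0 = 11110000 → 4-byte char #9 = F0 98 A0 BF.
Leading byte 0xF0 = 11110000 matches 11110xxx → 4-byte sequence.
Byte 1: 0xF0 = 11110000, payload 000 (3 bits).
Byte 2: 0x98 = 10011000 (10xxxxxx ✓), payload 011000.
Byte 3: 0xA0 = 10100000 (10xxxxxx ✓), payload 100000.
Byte 4: 0xBF = 10111111 (10xxxxxx ✓), payload 111111.
Concatenate: 000011000100000111111 = 0x1883F (21 bits → U+1883F).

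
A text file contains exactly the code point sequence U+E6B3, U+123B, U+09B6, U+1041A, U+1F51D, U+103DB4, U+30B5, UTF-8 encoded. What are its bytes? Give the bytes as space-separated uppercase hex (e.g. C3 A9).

EE 9A B3 E1 88 BB E0 A6 B6 F0 90 90 9A F0 9F 94 9D F4 83 B6 B4 E3 82 B5

U+E6B3: 3-byte form → EE 9A B3.
U+123B: 3-byte form → E1 88 BB.
U+09B6: 3-byte form → E0 A6 B6.
U+1041A: 4-byte form → F0 90 90 9A.
U+1F51D: 4-byte form → F0 9F 94 9D.
U+103DB4: 4-byte form → F4 83 B6 B4.
U+30B5: 3-byte form → E3 82 B5.
Concatenated (24 bytes): EE 9A B3 E1 88 BB E0 A6 B6 F0 90 90 9A F0 9F 94 9D F4 83 B6 B4 E3 82 B5.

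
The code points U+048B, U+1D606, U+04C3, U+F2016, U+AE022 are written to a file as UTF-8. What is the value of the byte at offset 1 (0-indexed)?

0x8B

U+048B → 2-byte form D2 8B at offsets 0–1.
Offset 1 falls in char 1's range; it's byte 2 of D2 8B = 0x8B.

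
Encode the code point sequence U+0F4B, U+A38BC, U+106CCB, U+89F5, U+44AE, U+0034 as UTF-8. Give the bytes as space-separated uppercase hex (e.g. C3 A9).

U+0F4B: 3-byte form → E0 BD 8B.
U+A38BC: 4-byte form → F2 A3 A2 BC.
U+106CCB: 4-byte form → F4 86 B3 8B.
U+89F5: 3-byte form → E8 A7 B5.
U+44AE: 3-byte form → E4 92 AE.
U+0034: 1-byte form → 34.
Concatenated (18 bytes): E0 BD 8B F2 A3 A2 BC F4 86 B3 8B E8 A7 B5 E4 92 AE 34.

E0 BD 8B F2 A3 A2 BC F4 86 B3 8B E8 A7 B5 E4 92 AE 34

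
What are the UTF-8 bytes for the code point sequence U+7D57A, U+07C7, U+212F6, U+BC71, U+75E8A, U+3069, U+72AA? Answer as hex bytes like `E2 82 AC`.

F1 BD 95 BA DF 87 F0 A1 8B B6 EB B1 B1 F1 B5 BA 8A E3 81 A9 E7 8A AA

U+7D57A: 4-byte form → F1 BD 95 BA.
U+07C7: 2-byte form → DF 87.
U+212F6: 4-byte form → F0 A1 8B B6.
U+BC71: 3-byte form → EB B1 B1.
U+75E8A: 4-byte form → F1 B5 BA 8A.
U+3069: 3-byte form → E3 81 A9.
U+72AA: 3-byte form → E7 8A AA.
Concatenated (23 bytes): F1 BD 95 BA DF 87 F0 A1 8B B6 EB B1 B1 F1 B5 BA 8A E3 81 A9 E7 8A AA.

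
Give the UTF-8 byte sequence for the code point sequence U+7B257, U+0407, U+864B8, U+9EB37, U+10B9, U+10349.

F1 BB 89 97 D0 87 F2 86 92 B8 F2 9E AC B7 E1 82 B9 F0 90 8D 89

U+7B257: 4-byte form → F1 BB 89 97.
U+0407: 2-byte form → D0 87.
U+864B8: 4-byte form → F2 86 92 B8.
U+9EB37: 4-byte form → F2 9E AC B7.
U+10B9: 3-byte form → E1 82 B9.
U+10349: 4-byte form → F0 90 8D 89.
Concatenated (21 bytes): F1 BB 89 97 D0 87 F2 86 92 B8 F2 9E AC B7 E1 82 B9 F0 90 8D 89.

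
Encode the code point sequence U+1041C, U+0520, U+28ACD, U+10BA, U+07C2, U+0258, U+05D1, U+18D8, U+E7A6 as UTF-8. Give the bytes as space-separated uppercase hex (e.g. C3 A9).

F0 90 90 9C D4 A0 F0 A8 AB 8D E1 82 BA DF 82 C9 98 D7 91 E1 A3 98 EE 9E A6

U+1041C: 4-byte form → F0 90 90 9C.
U+0520: 2-byte form → D4 A0.
U+28ACD: 4-byte form → F0 A8 AB 8D.
U+10BA: 3-byte form → E1 82 BA.
U+07C2: 2-byte form → DF 82.
U+0258: 2-byte form → C9 98.
U+05D1: 2-byte form → D7 91.
U+18D8: 3-byte form → E1 A3 98.
U+E7A6: 3-byte form → EE 9E A6.
Concatenated (25 bytes): F0 90 90 9C D4 A0 F0 A8 AB 8D E1 82 BA DF 82 C9 98 D7 91 E1 A3 98 EE 9E A6.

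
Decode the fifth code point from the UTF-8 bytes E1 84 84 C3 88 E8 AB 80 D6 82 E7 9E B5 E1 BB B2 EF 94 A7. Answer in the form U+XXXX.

U+77B5

Offset 0: leading byte 0xE1 = 11100001 → 3-byte char #1 = E1 84 84.
Offset 3: leading byte 0xC3 = 11000011 → 2-byte char #2 = C3 88.
Offset 5: leading byte 0xE8 = 11101000 → 3-byte char #3 = E8 AB 80.
Offset 8: leading byte 0xD6 = 11010110 → 2-byte char #4 = D6 82.
Offset 10: leading byte 0xE7 = 11100111 → 3-byte char #5 = E7 9E B5.
Leading byte 0xE7 = 11100111 matches 1110xxxx → 3-byte sequence.
Byte 1: 0xE7 = 11100111, payload 0111 (4 bits).
Byte 2: 0x9E = 10011110 (10xxxxxx ✓), payload 011110.
Byte 3: 0xB5 = 10110101 (10xxxxxx ✓), payload 110101.
Concatenate: 0111011110110101 = 0x77B5 (16 bits → U+77B5).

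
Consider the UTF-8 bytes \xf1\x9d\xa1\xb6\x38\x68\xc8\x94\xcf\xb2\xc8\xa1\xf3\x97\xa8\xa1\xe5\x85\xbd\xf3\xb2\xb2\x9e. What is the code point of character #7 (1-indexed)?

Offset 0: leading byte 0xF1 = 11110001 → 4-byte char #1 = F1 9D A1 B6.
Offset 4: leading byte 0x38 = 00111000 → 1-byte char #2 = 38.
Offset 5: leading byte 0x68 = 01101000 → 1-byte char #3 = 68.
Offset 6: leading byte 0xC8 = 11001000 → 2-byte char #4 = C8 94.
Offset 8: leading byte 0xCF = 11001111 → 2-byte char #5 = CF B2.
Offset 10: leading byte 0xC8 = 11001000 → 2-byte char #6 = C8 A1.
Offset 12: leading byte 0xF3 = 11110011 → 4-byte char #7 = F3 97 A8 A1.
Leading byte 0xF3 = 11110011 matches 11110xxx → 4-byte sequence.
Byte 1: 0xF3 = 11110011, payload 011 (3 bits).
Byte 2: 0x97 = 10010111 (10xxxxxx ✓), payload 010111.
Byte 3: 0xA8 = 10101000 (10xxxxxx ✓), payload 101000.
Byte 4: 0xA1 = 10100001 (10xxxxxx ✓), payload 100001.
Concatenate: 011010111101000100001 = 0xD7A21 (21 bits → U+D7A21).

U+D7A21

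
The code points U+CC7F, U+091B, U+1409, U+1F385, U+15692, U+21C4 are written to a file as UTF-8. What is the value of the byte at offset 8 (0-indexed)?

U+CC7F → 3-byte form EC B1 BF at offsets 0–2.
U+091B → 3-byte form E0 A4 9B at offsets 3–5.
U+1409 → 3-byte form E1 90 89 at offsets 6–8.
Offset 8 falls in char 3's range; it's byte 3 of E1 90 89 = 0x89.

0x89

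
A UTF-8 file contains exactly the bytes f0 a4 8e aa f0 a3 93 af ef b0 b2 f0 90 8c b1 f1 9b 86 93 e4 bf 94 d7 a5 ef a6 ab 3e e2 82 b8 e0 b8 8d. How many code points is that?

11

Byte at offset 0: 0xF0 = 11110000 → 4-byte char (#1). Advance 4.
Byte at offset 4: 0xF0 = 11110000 → 4-byte char (#2). Advance 4.
Byte at offset 8: 0xEF = 11101111 → 3-byte char (#3). Advance 3.
Byte at offset 11: 0xF0 = 11110000 → 4-byte char (#4). Advance 4.
Byte at offset 15: 0xF1 = 11110001 → 4-byte char (#5). Advance 4.
Byte at offset 19: 0xE4 = 11100100 → 3-byte char (#6). Advance 3.
Byte at offset 22: 0xD7 = 11010111 → 2-byte char (#7). Advance 2.
Byte at offset 24: 0xEF = 11101111 → 3-byte char (#8). Advance 3.
Byte at offset 27: 0x3E = 00111110 → 1-byte char (#9). Advance 1.
Byte at offset 28: 0xE2 = 11100010 → 3-byte char (#10). Advance 3.
Byte at offset 31: 0xE0 = 11100000 → 3-byte char (#11). Advance 3.
Reached end at offset 34 after 11 code points.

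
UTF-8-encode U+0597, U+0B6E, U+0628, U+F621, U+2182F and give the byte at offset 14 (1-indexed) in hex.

0xAF

1-indexed offset 14 is 0-indexed offset 13.
U+0597 → 2-byte form D6 97 at offsets 0–1.
U+0B6E → 3-byte form E0 AD AE at offsets 2–4.
U+0628 → 2-byte form D8 A8 at offsets 5–6.
U+F621 → 3-byte form EF 98 A1 at offsets 7–9.
U+2182F → 4-byte form F0 A1 A0 AF at offsets 10–13.
Offset 13 falls in char 5's range; it's byte 4 of F0 A1 A0 AF = 0xAF.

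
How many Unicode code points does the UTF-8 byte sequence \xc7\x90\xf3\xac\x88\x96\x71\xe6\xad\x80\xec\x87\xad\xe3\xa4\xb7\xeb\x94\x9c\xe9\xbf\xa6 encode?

8

Byte at offset 0: 0xC7 = 11000111 → 2-byte char (#1). Advance 2.
Byte at offset 2: 0xF3 = 11110011 → 4-byte char (#2). Advance 4.
Byte at offset 6: 0x71 = 01110001 → 1-byte char (#3). Advance 1.
Byte at offset 7: 0xE6 = 11100110 → 3-byte char (#4). Advance 3.
Byte at offset 10: 0xEC = 11101100 → 3-byte char (#5). Advance 3.
Byte at offset 13: 0xE3 = 11100011 → 3-byte char (#6). Advance 3.
Byte at offset 16: 0xEB = 11101011 → 3-byte char (#7). Advance 3.
Byte at offset 19: 0xE9 = 11101001 → 3-byte char (#8). Advance 3.
Reached end at offset 22 after 8 code points.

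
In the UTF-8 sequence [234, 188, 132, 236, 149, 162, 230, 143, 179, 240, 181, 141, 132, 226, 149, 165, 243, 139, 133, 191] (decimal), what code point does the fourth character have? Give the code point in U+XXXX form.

U+35344

Offset 0: leading byte 0xEA = 11101010 → 3-byte char #1 = EA BC 84.
Offset 3: leading byte 0xEC = 11101100 → 3-byte char #2 = EC 95 A2.
Offset 6: leading byte 0xE6 = 11100110 → 3-byte char #3 = E6 8F B3.
Offset 9: leading byte 0xF0 = 11110000 → 4-byte char #4 = F0 B5 8D 84.
Leading byte 0xF0 = 11110000 matches 11110xxx → 4-byte sequence.
Byte 1: 0xF0 = 11110000, payload 000 (3 bits).
Byte 2: 0xB5 = 10110101 (10xxxxxx ✓), payload 110101.
Byte 3: 0x8D = 10001101 (10xxxxxx ✓), payload 001101.
Byte 4: 0x84 = 10000100 (10xxxxxx ✓), payload 000100.
Concatenate: 000110101001101000100 = 0x35344 (21 bits → U+35344).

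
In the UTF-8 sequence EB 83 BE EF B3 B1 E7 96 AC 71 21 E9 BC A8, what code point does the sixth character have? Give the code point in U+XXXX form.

Offset 0: leading byte 0xEB = 11101011 → 3-byte char #1 = EB 83 BE.
Offset 3: leading byte 0xEF = 11101111 → 3-byte char #2 = EF B3 B1.
Offset 6: leading byte 0xE7 = 11100111 → 3-byte char #3 = E7 96 AC.
Offset 9: leading byte 0x71 = 01110001 → 1-byte char #4 = 71.
Offset 10: leading byte 0x21 = 00100001 → 1-byte char #5 = 21.
Offset 11: leading byte 0xE9 = 11101001 → 3-byte char #6 = E9 BC A8.
Leading byte 0xE9 = 11101001 matches 1110xxxx → 3-byte sequence.
Byte 1: 0xE9 = 11101001, payload 1001 (4 bits).
Byte 2: 0xBC = 10111100 (10xxxxxx ✓), payload 111100.
Byte 3: 0xA8 = 10101000 (10xxxxxx ✓), payload 101000.
Concatenate: 1001111100101000 = 0x9F28 (16 bits → U+9F28).

U+9F28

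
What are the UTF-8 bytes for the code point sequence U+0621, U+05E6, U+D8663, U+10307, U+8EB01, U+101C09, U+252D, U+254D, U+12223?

U+0621: 2-byte form → D8 A1.
U+05E6: 2-byte form → D7 A6.
U+D8663: 4-byte form → F3 98 99 A3.
U+10307: 4-byte form → F0 90 8C 87.
U+8EB01: 4-byte form → F2 8E AC 81.
U+101C09: 4-byte form → F4 81 B0 89.
U+252D: 3-byte form → E2 94 AD.
U+254D: 3-byte form → E2 95 8D.
U+12223: 4-byte form → F0 92 88 A3.
Concatenated (30 bytes): D8 A1 D7 A6 F3 98 99 A3 F0 90 8C 87 F2 8E AC 81 F4 81 B0 89 E2 94 AD E2 95 8D F0 92 88 A3.

D8 A1 D7 A6 F3 98 99 A3 F0 90 8C 87 F2 8E AC 81 F4 81 B0 89 E2 94 AD E2 95 8D F0 92 88 A3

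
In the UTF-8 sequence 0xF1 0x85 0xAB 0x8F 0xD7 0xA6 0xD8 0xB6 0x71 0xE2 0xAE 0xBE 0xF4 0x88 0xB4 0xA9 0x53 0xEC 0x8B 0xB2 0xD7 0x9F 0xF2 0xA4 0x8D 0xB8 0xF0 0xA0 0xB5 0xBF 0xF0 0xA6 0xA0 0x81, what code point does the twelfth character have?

U+26801

Offset 0: leading byte 0xF1 = 11110001 → 4-byte char #1 = F1 85 AB 8F.
Offset 4: leading byte 0xD7 = 11010111 → 2-byte char #2 = D7 A6.
Offset 6: leading byte 0xD8 = 11011000 → 2-byte char #3 = D8 B6.
Offset 8: leading byte 0x71 = 01110001 → 1-byte char #4 = 71.
Offset 9: leading byte 0xE2 = 11100010 → 3-byte char #5 = E2 AE BE.
Offset 12: leading byte 0xF4 = 11110100 → 4-byte char #6 = F4 88 B4 A9.
Offset 16: leading byte 0x53 = 01010011 → 1-byte char #7 = 53.
Offset 17: leading byte 0xEC = 11101100 → 3-byte char #8 = EC 8B B2.
Offset 20: leading byte 0xD7 = 11010111 → 2-byte char #9 = D7 9F.
Offset 22: leading byte 0xF2 = 11110010 → 4-byte char #10 = F2 A4 8D B8.
Offset 26: leading byte 0xF0 = 11110000 → 4-byte char #11 = F0 A0 B5 BF.
Offset 30: leading byte 0xF0 = 11110000 → 4-byte char #12 = F0 A6 A0 81.
Leading byte 0xF0 = 11110000 matches 11110xxx → 4-byte sequence.
Byte 1: 0xF0 = 11110000, payload 000 (3 bits).
Byte 2: 0xA6 = 10100110 (10xxxxxx ✓), payload 100110.
Byte 3: 0xA0 = 10100000 (10xxxxxx ✓), payload 100000.
Byte 4: 0x81 = 10000001 (10xxxxxx ✓), payload 000001.
Concatenate: 000100110100000000001 = 0x26801 (21 bits → U+26801).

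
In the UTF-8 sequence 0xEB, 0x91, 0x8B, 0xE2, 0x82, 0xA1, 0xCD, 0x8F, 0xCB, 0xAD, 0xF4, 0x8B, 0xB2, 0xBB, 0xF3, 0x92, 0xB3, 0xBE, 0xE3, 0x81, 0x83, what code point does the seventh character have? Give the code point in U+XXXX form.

U+3043

Offset 0: leading byte 0xEB = 11101011 → 3-byte char #1 = EB 91 8B.
Offset 3: leading byte 0xE2 = 11100010 → 3-byte char #2 = E2 82 A1.
Offset 6: leading byte 0xCD = 11001101 → 2-byte char #3 = CD 8F.
Offset 8: leading byte 0xCB = 11001011 → 2-byte char #4 = CB AD.
Offset 10: leading byte 0xF4 = 11110100 → 4-byte char #5 = F4 8B B2 BB.
Offset 14: leading byte 0xF3 = 11110011 → 4-byte char #6 = F3 92 B3 BE.
Offset 18: leading byte 0xE3 = 11100011 → 3-byte char #7 = E3 81 83.
Leading byte 0xE3 = 11100011 matches 1110xxxx → 3-byte sequence.
Byte 1: 0xE3 = 11100011, payload 0011 (4 bits).
Byte 2: 0x81 = 10000001 (10xxxxxx ✓), payload 000001.
Byte 3: 0x83 = 10000011 (10xxxxxx ✓), payload 000011.
Concatenate: 0011000001000011 = 0x3043 (16 bits → U+3043).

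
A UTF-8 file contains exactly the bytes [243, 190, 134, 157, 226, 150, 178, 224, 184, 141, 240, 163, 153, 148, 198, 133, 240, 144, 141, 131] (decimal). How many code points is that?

Byte at offset 0: 0xF3 = 11110011 → 4-byte char (#1). Advance 4.
Byte at offset 4: 0xE2 = 11100010 → 3-byte char (#2). Advance 3.
Byte at offset 7: 0xE0 = 11100000 → 3-byte char (#3). Advance 3.
Byte at offset 10: 0xF0 = 11110000 → 4-byte char (#4). Advance 4.
Byte at offset 14: 0xC6 = 11000110 → 2-byte char (#5). Advance 2.
Byte at offset 16: 0xF0 = 11110000 → 4-byte char (#6). Advance 4.
Reached end at offset 20 after 6 code points.

6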